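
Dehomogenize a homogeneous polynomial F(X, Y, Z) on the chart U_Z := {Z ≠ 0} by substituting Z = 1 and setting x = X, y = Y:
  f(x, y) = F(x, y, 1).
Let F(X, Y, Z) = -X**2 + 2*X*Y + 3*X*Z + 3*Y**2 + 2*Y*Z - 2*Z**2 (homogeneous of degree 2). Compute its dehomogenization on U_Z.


f(x, y) = -x**2 + 2*x*y + 3*x + 3*y**2 + 2*y - 2

On U_Z we set Z = 1. Each monomial c·X^i·Y^j·Z^k in F becomes c·x^i·y^j·1^k = c·x^i·y^j.
Substituting Z = 1: F(X, Y, 1) = -x**2 + 2*x*y + 3*x + 3*y**2 + 2*y - 2.
Note: deg(f) ≤ deg(F) = 2; strict inequality happens when F is divisible by Z (lost terms).


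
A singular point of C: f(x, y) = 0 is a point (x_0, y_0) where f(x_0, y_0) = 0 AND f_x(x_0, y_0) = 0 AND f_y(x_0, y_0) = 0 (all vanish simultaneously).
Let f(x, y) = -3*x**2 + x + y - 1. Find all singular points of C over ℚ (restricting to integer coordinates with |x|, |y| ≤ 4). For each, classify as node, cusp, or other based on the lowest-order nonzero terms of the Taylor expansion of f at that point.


No singular points in the scanned grid; C is smooth there.

Compute partial derivatives:
  f_x = 1 - 6*x.
  f_y = 1.
f_y = 1 is a nonzero constant, so f_y never vanishes: no point (x, y) can satisfy f = f_x = f_y = 0. In particular no (x, y) ∈ {−4, ..., 4}² is singular; the curve is smooth.


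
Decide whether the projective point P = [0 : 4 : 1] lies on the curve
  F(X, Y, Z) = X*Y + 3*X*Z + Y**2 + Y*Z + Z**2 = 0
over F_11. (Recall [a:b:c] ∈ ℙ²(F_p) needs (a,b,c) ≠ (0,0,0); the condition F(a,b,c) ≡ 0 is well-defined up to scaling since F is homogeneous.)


F(0,4,1) ≡ 10 (mod 11); P is NOT on the curve.

Evaluate F(0, 4, 1) term-by-term (mod 11).
  X*Y ↦ 1·0·4·1 = 0
  3*X*Z ↦ 3·0·1·1 = 0
  Y**2 ↦ 1·1·16·1 = 16
  Y*Z ↦ 1·1·4·1 = 4
  Z**2 ↦ 1·1·1·1 = 1
Sum: F(0, 4, 1) = (0) + (0) + (16) + (4) + (1) = 21.
Reducing mod 11: 21 ≡ 10 (mod 11).
Since F(a, b, c) ≡ 10 ≠ 0 (mod 11), P does NOT lie on the curve.


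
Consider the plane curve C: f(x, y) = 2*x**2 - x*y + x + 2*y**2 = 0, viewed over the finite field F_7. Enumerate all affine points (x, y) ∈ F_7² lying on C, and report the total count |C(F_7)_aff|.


Affine F_7-points: {(0, 0), (2, 2), (2, 6), (3, 0), (3, 5), (4, 3), (4, 6), (6, 5)}; count = 8.

For each of the 49 pairs (x, y) ∈ F_7², evaluate f(x, y) mod 7. Record the zeros.
  x = 0: [0↦0, 1↦2, 2↦1, 3↦4, 4↦4, 5↦1, 6↦2]  zeros at y ∈ {0}
  x = 1: [0↦3, 1↦4, 2↦2, 3↦4, 4↦3, 5↦6, 6↦6]  zeros at y ∈ ∅
  x = 2: [0↦3, 1↦3, 2↦0, 3↦1, 4↦6, 5↦1, 6↦0]  zeros at y ∈ {2, 6}
  x = 3: [0↦0, 1↦6, 2↦2, 3↦2, 4↦6, 5↦0, 6↦5]  zeros at y ∈ {0, 5}
  x = 4: [0↦1, 1↦6, 2↦1, 3↦0, 4↦3, 5↦3, 6↦0]  zeros at y ∈ {3, 6}
  x = 5: [0↦6, 1↦3, 2↦4, 3↦2, 4↦4, 5↦3, 6↦6]  zeros at y ∈ ∅
  x = 6: [0↦1, 1↦4, 2↦4, 3↦1, 4↦2, 5↦0, 6↦2]  zeros at y ∈ {5}
Collecting zeros: affine points = {(0, 0), (2, 2), (2, 6), (3, 0), (3, 5), (4, 3), (4, 6), (6, 5)}.
Total count |C(F_7)_aff| = 8.


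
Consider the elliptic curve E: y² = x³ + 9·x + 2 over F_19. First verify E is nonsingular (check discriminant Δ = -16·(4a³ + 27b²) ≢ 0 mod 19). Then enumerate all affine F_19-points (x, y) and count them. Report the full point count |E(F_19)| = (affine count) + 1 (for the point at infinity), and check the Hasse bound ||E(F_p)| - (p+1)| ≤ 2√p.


Affine points = {(2, 3), (2, 16), (4, 8), (4, 11), (5, 1), (5, 18), (6, 5), (6, 14), (7, 3), (7, 16), (8, 4), (8, 15), (10, 3), (10, 16), (11, 8), (11, 11), (13, 6), (13, 13), (15, 4), (15, 15), (16, 9), (16, 10), (18, 7), (18, 12)}; affine count = 24; |E(F_19)| = 25.

Discriminant check: Δ ∝ 4a³ + 27b² = 4·9³ + 27·2² = 4·729 + 27·4 ≡ 3 (mod 19). Nonzero ⇒ E is nonsingular.
For each x ∈ F_19, compute rhs = x³ + 9·x + 2 mod 19, then count y ∈ F_19 with y² ≡ rhs.
  x = 0: rhs = 2, matching y values: none (0 points).
  x = 1: rhs = 12, matching y values: none (0 points).
  x = 2: rhs = 9, matching y values: 3, 16 (2 points).
  x = 3: rhs = 18, matching y values: none (0 points).
  x = 4: rhs = 7, matching y values: 8, 11 (2 points).
  x = 5: rhs = 1, matching y values: 1, 18 (2 points).
  x = 6: rhs = 6, matching y values: 5, 14 (2 points).
  x = 7: rhs = 9, matching y values: 3, 16 (2 points).
  x = 8: rhs = 16, matching y values: 4, 15 (2 points).
  x = 9: rhs = 14, matching y values: none (0 points).
  x = 10: rhs = 9, matching y values: 3, 16 (2 points).
  x = 11: rhs = 7, matching y values: 8, 11 (2 points).
  x = 12: rhs = 14, matching y values: none (0 points).
  x = 13: rhs = 17, matching y values: 6, 13 (2 points).
  x = 14: rhs = 3, matching y values: none (0 points).
  x = 15: rhs = 16, matching y values: 4, 15 (2 points).
  x = 16: rhs = 5, matching y values: 9, 10 (2 points).
  x = 17: rhs = 14, matching y values: none (0 points).
  x = 18: rhs = 11, matching y values: 7, 12 (2 points).
Total affine count: 24.
Full point count |E(F_19)| = 24 + 1 = 25.
Hasse bound: |25 − (19+1)| = |5| = 5 ≤ 2√19 ≈ 8.7178 ✓.


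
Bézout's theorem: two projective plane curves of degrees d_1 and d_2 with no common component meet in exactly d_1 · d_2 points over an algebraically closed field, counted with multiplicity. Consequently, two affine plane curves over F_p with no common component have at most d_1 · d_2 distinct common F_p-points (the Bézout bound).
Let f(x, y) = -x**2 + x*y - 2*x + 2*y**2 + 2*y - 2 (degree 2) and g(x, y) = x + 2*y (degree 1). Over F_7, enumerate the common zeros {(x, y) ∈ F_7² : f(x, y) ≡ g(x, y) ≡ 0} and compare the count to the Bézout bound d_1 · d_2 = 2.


Common zeros: {(5, 1), (6, 4)}; count = 2; Bézout bound = 2.

deg(f) = 2, deg(g) = 1, so Bézout bound = 2.
Scan x ∈ F_7. For each x, list the y ∈ F_7 with f(x, y) ≡ 0 and those with g(x, y) ≡ 0 (mod 7); the common zeros in that column are the intersection.
  x = 0: f ≡ 0 at y ∈ ∅; g ≡ 0 at y ∈ {0}; common: ∅.
  x = 1: f ≡ 0 at y ∈ {1}; g ≡ 0 at y ∈ {3}; common: ∅.
  x = 2: f ≡ 0 at y ∈ ∅; g ≡ 0 at y ∈ {6}; common: ∅.
  x = 3: f ≡ 0 at y ∈ {4}; g ≡ 0 at y ∈ {2}; common: ∅.
  x = 4: f ≡ 0 at y ∈ ∅; g ≡ 0 at y ∈ {5}; common: ∅.
  x = 5: f ≡ 0 at y ∈ {1, 6}; g ≡ 0 at y ∈ {1}; common: {1}.
  x = 6: f ≡ 0 at y ∈ {4, 6}; g ≡ 0 at y ∈ {4}; common: {4}.
Collecting: common zeros = {(5, 1), (6, 4)}, so the count is 2.
Comparison with the Bézout bound: 2 ≤ 2 = deg(f)·deg(g), as expected for curves with no common component (the bound is attained).


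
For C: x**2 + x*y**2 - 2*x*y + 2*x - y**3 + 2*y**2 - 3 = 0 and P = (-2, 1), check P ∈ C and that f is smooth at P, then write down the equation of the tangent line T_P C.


Tangent line at P: -3*x + y - 7 = 0.

Step 1: f(-2, 1) = 0, so P lies on C.
Step 2: partial derivatives
  f_x(x, y) = 2*x + y**2 - 2*y + 2, f_y(x, y) = 2*x*y - 2*x - 3*y**2 + 4*y.
  f_x(P) = -3, f_y(P) = 1 (gradient nonzero, so P is smooth).
Step 3: tangent line at P: -3·(x − -2) + 1·(y − 1) = 0.
Expanding: -3*x + y - 7 = 0.


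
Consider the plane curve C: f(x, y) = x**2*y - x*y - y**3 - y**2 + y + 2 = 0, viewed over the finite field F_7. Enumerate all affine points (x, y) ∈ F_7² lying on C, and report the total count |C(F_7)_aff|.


Affine F_7-points: {(2, 5), (3, 1), (5, 1), (6, 5)}; count = 4.

For each of the 49 pairs (x, y) ∈ F_7², evaluate f(x, y) mod 7. Record the zeros.
  x = 0: [0↦2, 1↦1, 2↦6, 3↦4, 4↦3, 5↦4, 6↦1]  zeros at y ∈ ∅
  x = 1: [0↦2, 1↦1, 2↦6, 3↦4, 4↦3, 5↦4, 6↦1]  zeros at y ∈ ∅
  x = 2: [0↦2, 1↦3, 2↦3, 3↦3, 4↦4, 5↦0, 6↦6]  zeros at y ∈ {5}
  x = 3: [0↦2, 1↦0, 2↦4, 3↦1, 4↦6, 5↦6, 6↦2]  zeros at y ∈ {1}
  x = 4: [0↦2, 1↦6, 2↦2, 3↦5, 4↦2, 5↦1, 6↦3]  zeros at y ∈ ∅
  x = 5: [0↦2, 1↦0, 2↦4, 3↦1, 4↦6, 5↦6, 6↦2]  zeros at y ∈ {1}
  x = 6: [0↦2, 1↦3, 2↦3, 3↦3, 4↦4, 5↦0, 6↦6]  zeros at y ∈ {5}
Collecting zeros: affine points = {(2, 5), (3, 1), (5, 1), (6, 5)}.
Total count |C(F_7)_aff| = 4.


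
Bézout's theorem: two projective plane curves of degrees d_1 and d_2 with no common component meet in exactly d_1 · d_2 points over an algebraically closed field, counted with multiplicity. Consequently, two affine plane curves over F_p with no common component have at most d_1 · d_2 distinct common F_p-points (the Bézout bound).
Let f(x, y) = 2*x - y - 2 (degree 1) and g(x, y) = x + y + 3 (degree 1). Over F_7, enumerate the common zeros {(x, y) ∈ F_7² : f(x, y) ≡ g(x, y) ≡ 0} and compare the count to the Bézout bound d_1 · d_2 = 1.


Common zeros: {(2, 2)}; count = 1; Bézout bound = 1.

deg(f) = 1, deg(g) = 1, so Bézout bound = 1.
Scan x ∈ F_7. For each x, list the y ∈ F_7 with f(x, y) ≡ 0 and those with g(x, y) ≡ 0 (mod 7); the common zeros in that column are the intersection.
  x = 0: f ≡ 0 at y ∈ {5}; g ≡ 0 at y ∈ {4}; common: ∅.
  x = 1: f ≡ 0 at y ∈ {0}; g ≡ 0 at y ∈ {3}; common: ∅.
  x = 2: f ≡ 0 at y ∈ {2}; g ≡ 0 at y ∈ {2}; common: {2}.
  x = 3: f ≡ 0 at y ∈ {4}; g ≡ 0 at y ∈ {1}; common: ∅.
  x = 4: f ≡ 0 at y ∈ {6}; g ≡ 0 at y ∈ {0}; common: ∅.
  x = 5: f ≡ 0 at y ∈ {1}; g ≡ 0 at y ∈ {6}; common: ∅.
  x = 6: f ≡ 0 at y ∈ {3}; g ≡ 0 at y ∈ {5}; common: ∅.
Collecting: common zeros = {(2, 2)}, so the count is 1.
Comparison with the Bézout bound: 1 ≤ 1 = deg(f)·deg(g), as expected for curves with no common component (the bound is attained).


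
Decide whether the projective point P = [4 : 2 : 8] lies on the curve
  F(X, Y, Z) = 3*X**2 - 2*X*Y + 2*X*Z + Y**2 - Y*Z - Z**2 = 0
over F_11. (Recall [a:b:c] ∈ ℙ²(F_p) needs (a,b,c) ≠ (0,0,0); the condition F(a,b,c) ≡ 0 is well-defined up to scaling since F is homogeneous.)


F(4,2,8) ≡ 9 (mod 11); P is NOT on the curve.

Evaluate F(4, 2, 8) term-by-term (mod 11).
  3*X**2 ↦ 3·16·1·1 = 48
  -2*X*Y ↦ -2·4·2·1 = -16
  2*X*Z ↦ 2·4·1·8 = 64
  Y**2 ↦ 1·1·4·1 = 4
  -Y*Z ↦ -1·1·2·8 = -16
  -Z**2 ↦ -1·1·1·64 = -64
Sum: F(4, 2, 8) = (48) + (-16) + (64) + (4) + (-16) + (-64) = 20.
Reducing mod 11: 20 ≡ 9 (mod 11).
Since F(a, b, c) ≡ 9 ≠ 0 (mod 11), P does NOT lie on the curve.


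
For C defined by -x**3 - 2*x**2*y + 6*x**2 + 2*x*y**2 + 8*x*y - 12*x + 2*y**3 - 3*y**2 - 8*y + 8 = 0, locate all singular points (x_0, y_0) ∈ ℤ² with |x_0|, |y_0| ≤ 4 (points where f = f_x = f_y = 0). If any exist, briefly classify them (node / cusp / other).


Singular points: {(2, 0)}; classification: cusp.

Compute partial derivatives:
  f_x = -3*x**2 - 4*x*y + 12*x + 2*y**2 + 8*y - 12.
  f_y = -2*x**2 + 4*x*y + 8*x + 6*y**2 - 6*y - 8.
Scan x_0 ∈ {−4, ..., 4}. For each x_0, f_y(x_0, y) is a polynomial in y; find its integer roots y ∈ {−4, ..., 4}, then test f_x and f at those candidates.
  x = -4: f_y(-4, y) = 6*y**2 - 22*y - 72; no integer root y with |y| ≤ 4.
  x = -3: f_y(-3, y) = 6*y**2 - 18*y - 50; no integer root y with |y| ≤ 4.
  x = -2: f_y(-2, y) = 6*y**2 - 14*y - 32; no integer root y with |y| ≤ 4.
  x = -1: f_y(-1, y) = 6*y**2 - 10*y - 18; no integer root y with |y| ≤ 4.
  x = 0: f_y(0, y) = 6*y**2 - 6*y - 8; no integer root y with |y| ≤ 4.
  x = 1: f_y(1, y) = 6*y**2 - 2*y - 2; no integer root y with |y| ≤ 4.
  x = 2: f_y(2, y) = 6*y**2 + 2*y; vanishes at y ∈ {0}. (2, 0): f_x = 0, f = 0 — SINGULAR.
  x = 3: f_y(3, y) = 6*y**2 + 6*y - 2; no integer root y with |y| ≤ 4.
  x = 4: f_y(4, y) = 6*y**2 + 10*y - 8; no integer root y with |y| ≤ 4.
Only singular point on the grid: (2, 0).
Classify: substitute x = 2 + u, y = 0 + v and expand: f = -u**3 - 2*u**2*v + 2*u*v**2 + 2*v**3 + v**2.
No constant or linear terms (consistent with a singular point). Quadratic part: v**2. Cubic part: -u**3 - 2*u**2*v + 2*u*v**2 + 2*v**3.
The quadratic part v**2 is a perfect square, so there is a single (double) tangent line v = 0, i.e. y = 0. Restricting the cubic part to that line (v = 0) leaves -u**3 ≠ 0, so f is not divisible by v and the branch is v² ≈ u**3 to lowest order — this is a cusp.
Classification: cusp.


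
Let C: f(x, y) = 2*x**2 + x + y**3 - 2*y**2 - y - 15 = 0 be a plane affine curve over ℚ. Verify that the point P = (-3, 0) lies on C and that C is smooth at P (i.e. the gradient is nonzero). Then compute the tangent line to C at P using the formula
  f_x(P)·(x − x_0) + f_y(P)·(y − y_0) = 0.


Tangent line at P: -11*x - y - 33 = 0.

Step 1: f(-3, 0) = 0, so P lies on C.
Step 2: partial derivatives
  f_x(x, y) = 4*x + 1, f_y(x, y) = 3*y**2 - 4*y - 1.
  f_x(P) = -11, f_y(P) = -1 (gradient nonzero, so P is smooth).
Step 3: tangent line at P: -11·(x − -3) + -1·(y − 0) = 0.
Expanding: -11*x - y - 33 = 0.


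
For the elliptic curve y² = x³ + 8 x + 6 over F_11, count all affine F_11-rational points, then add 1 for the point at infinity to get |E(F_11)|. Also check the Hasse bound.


Affine points = {(1, 2), (1, 9), (4, 5), (4, 6), (7, 3), (7, 8), (9, 2), (9, 9)}; affine count = 8; |E(F_11)| = 9.

Discriminant check: Δ ∝ 4a³ + 27b² = 4·8³ + 27·6² = 4·512 + 27·36 ≡ 6 (mod 11). Nonzero ⇒ E is nonsingular.
For each x ∈ F_11, compute rhs = x³ + 8·x + 6 mod 11, then count y ∈ F_11 with y² ≡ rhs.
  x = 0: rhs = 6, matching y values: none (0 points).
  x = 1: rhs = 4, matching y values: 2, 9 (2 points).
  x = 2: rhs = 8, matching y values: none (0 points).
  x = 3: rhs = 2, matching y values: none (0 points).
  x = 4: rhs = 3, matching y values: 5, 6 (2 points).
  x = 5: rhs = 6, matching y values: none (0 points).
  x = 6: rhs = 6, matching y values: none (0 points).
  x = 7: rhs = 9, matching y values: 3, 8 (2 points).
  x = 8: rhs = 10, matching y values: none (0 points).
  x = 9: rhs = 4, matching y values: 2, 9 (2 points).
  x = 10: rhs = 8, matching y values: none (0 points).
Total affine count: 8.
Full point count |E(F_11)| = 8 + 1 = 9.
Hasse bound: |9 − (11+1)| = |-3| = 3 ≤ 2√11 ≈ 6.6332 ✓.


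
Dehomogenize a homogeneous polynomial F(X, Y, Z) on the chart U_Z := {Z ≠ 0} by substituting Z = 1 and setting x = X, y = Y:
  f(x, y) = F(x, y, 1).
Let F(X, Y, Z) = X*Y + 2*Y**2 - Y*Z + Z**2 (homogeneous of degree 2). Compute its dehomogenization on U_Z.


f(x, y) = x*y + 2*y**2 - y + 1

On U_Z we set Z = 1. Each monomial c·X^i·Y^j·Z^k in F becomes c·x^i·y^j·1^k = c·x^i·y^j.
Substituting Z = 1: F(X, Y, 1) = x*y + 2*y**2 - y + 1.
Note: deg(f) ≤ deg(F) = 2; strict inequality happens when F is divisible by Z (lost terms).


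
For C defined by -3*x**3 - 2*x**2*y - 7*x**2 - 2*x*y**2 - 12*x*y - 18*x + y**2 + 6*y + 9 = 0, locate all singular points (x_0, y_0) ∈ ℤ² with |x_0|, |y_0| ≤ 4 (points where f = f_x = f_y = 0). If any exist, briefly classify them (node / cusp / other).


Singular points: {(0, -3)}; classification: node.

Compute partial derivatives:
  f_x = -9*x**2 - 4*x*y - 14*x - 2*y**2 - 12*y - 18.
  f_y = -2*x**2 - 4*x*y - 12*x + 2*y + 6.
Scan x_0 ∈ {−4, ..., 4}. For each x_0, f_y(x_0, y) is a polynomial in y; find its integer roots y ∈ {−4, ..., 4}, then test f_x and f at those candidates.
  x = -4: f_y(-4, y) = 18*y + 22; no integer root y with |y| ≤ 4.
  x = -3: f_y(-3, y) = 14*y + 24; no integer root y with |y| ≤ 4.
  x = -2: f_y(-2, y) = 10*y + 22; no integer root y with |y| ≤ 4.
  x = -1: f_y(-1, y) = 6*y + 16; no integer root y with |y| ≤ 4.
  x = 0: f_y(0, y) = 2*y + 6; vanishes at y ∈ {-3}. (0, -3): f_x = 0, f = 0 — SINGULAR.
  x = 1: f_y(1, y) = -2*y - 8; vanishes at y ∈ {-4}. (1, -4): f_x = -9 ≠ 0.
  x = 2: f_y(2, y) = -6*y - 26; no integer root y with |y| ≤ 4.
  x = 3: f_y(3, y) = -10*y - 48; no integer root y with |y| ≤ 4.
  x = 4: f_y(4, y) = -14*y - 74; no integer root y with |y| ≤ 4.
Only singular point on the grid: (0, -3).
Classify: substitute x = 0 + u, y = -3 + v and expand: f = -3*u**3 - 2*u**2*v - u**2 - 2*u*v**2 + v**2.
No constant or linear terms (consistent with a singular point). Quadratic part: -u**2 + v**2. Cubic part: -3*u**3 - 2*u**2*v - 2*u*v**2.
The quadratic part v**2 - u**2 = (v − u)(v + u) splits into two distinct linear factors, so there are two distinct tangent lines y − -3 = ±(x − 0) — this is a node (ordinary double point).
Classification: node.


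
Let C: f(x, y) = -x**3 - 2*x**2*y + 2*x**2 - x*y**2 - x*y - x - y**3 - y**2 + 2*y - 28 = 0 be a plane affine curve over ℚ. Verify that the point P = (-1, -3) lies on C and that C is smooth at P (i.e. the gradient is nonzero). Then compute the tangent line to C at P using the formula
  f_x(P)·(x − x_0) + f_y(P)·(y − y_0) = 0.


Tangent line at P: -26*x - 26*y - 104 = 0.

Step 1: f(-1, -3) = 0, so P lies on C.
Step 2: partial derivatives
  f_x(x, y) = -3*x**2 - 4*x*y + 4*x - y**2 - y - 1, f_y(x, y) = -2*x**2 - 2*x*y - x - 3*y**2 - 2*y + 2.
  f_x(P) = -26, f_y(P) = -26 (gradient nonzero, so P is smooth).
Step 3: tangent line at P: -26·(x − -1) + -26·(y − -3) = 0.
Expanding: -26*x - 26*y - 104 = 0.


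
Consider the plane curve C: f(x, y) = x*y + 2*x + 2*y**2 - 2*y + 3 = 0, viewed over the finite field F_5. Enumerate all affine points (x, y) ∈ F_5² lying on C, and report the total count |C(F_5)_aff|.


Affine F_5-points: {(0, 3), (1, 0), (1, 3), (2, 2), (2, 3), (3, 3), (3, 4), (4, 1), (4, 3)}; count = 9.

For each of the 25 pairs (x, y) ∈ F_5², evaluate f(x, y) mod 5. Record the zeros.
  x = 0: [0↦3, 1↦3, 2↦2, 3↦0, 4↦2]  zeros at y ∈ {3}
  x = 1: [0↦0, 1↦1, 2↦1, 3↦0, 4↦3]  zeros at y ∈ {0, 3}
  x = 2: [0↦2, 1↦4, 2↦0, 3↦0, 4↦4]  zeros at y ∈ {2, 3}
  x = 3: [0↦4, 1↦2, 2↦4, 3↦0, 4↦0]  zeros at y ∈ {3, 4}
  x = 4: [0↦1, 1↦0, 2↦3, 3↦0, 4↦1]  zeros at y ∈ {1, 3}
Collecting zeros: affine points = {(0, 3), (1, 0), (1, 3), (2, 2), (2, 3), (3, 3), (3, 4), (4, 1), (4, 3)}.
Total count |C(F_5)_aff| = 9.


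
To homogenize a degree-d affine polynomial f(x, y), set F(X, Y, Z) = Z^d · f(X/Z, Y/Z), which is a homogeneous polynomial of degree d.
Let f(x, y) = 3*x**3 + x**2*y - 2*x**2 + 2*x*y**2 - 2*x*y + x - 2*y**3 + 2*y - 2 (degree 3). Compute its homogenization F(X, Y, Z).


F(X, Y, Z) = 3*X**3 + X**2*Y - 2*X**2*Z + 2*X*Y**2 - 2*X*Y*Z + X*Z**2 - 2*Y**3 + 2*Y*Z**2 - 2*Z**3

deg(f) = 3.
Substitute x = X/Z, y = Y/Z into f, then multiply by Z^3.
  monomial 3·x^3·y^0 ↦ 3·X^3·Y^0·Z^0.
  monomial 1·x^2·y^1 ↦ 1·X^2·Y^1·Z^0.
  monomial -2·x^2·y^0 ↦ -2·X^2·Y^0·Z^1.
  monomial 2·x^1·y^2 ↦ 2·X^1·Y^2·Z^0.
  monomial -2·x^1·y^1 ↦ -2·X^1·Y^1·Z^1.
  monomial 1·x^1·y^0 ↦ 1·X^1·Y^0·Z^2.
  monomial -2·x^0·y^3 ↦ -2·X^0·Y^3·Z^0.
  monomial 2·x^0·y^1 ↦ 2·X^0·Y^1·Z^2.
  monomial -2·x^0·y^0 ↦ -2·X^0·Y^0·Z^3.
Collecting: F(X, Y, Z) = 3*X**3 + X**2*Y - 2*X**2*Z + 2*X*Y**2 - 2*X*Y*Z + X*Z**2 - 2*Y**3 + 2*Y*Z**2 - 2*Z**3.


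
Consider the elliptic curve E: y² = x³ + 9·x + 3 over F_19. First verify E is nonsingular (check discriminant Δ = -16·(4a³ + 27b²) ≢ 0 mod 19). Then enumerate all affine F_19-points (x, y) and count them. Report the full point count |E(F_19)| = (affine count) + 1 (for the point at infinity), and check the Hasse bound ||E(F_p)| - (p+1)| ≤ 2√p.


Affine points = {(3, 0), (6, 8), (6, 11), (8, 6), (8, 13), (14, 2), (14, 17), (15, 6), (15, 13), (16, 5), (16, 14)}; affine count = 11; |E(F_19)| = 12.

Discriminant check: Δ ∝ 4a³ + 27b² = 4·9³ + 27·3² = 4·729 + 27·9 ≡ 5 (mod 19). Nonzero ⇒ E is nonsingular.
For each x ∈ F_19, compute rhs = x³ + 9·x + 3 mod 19, then count y ∈ F_19 with y² ≡ rhs.
  x = 0: rhs = 3, matching y values: none (0 points).
  x = 1: rhs = 13, matching y values: none (0 points).
  x = 2: rhs = 10, matching y values: none (0 points).
  x = 3: rhs = 0, matching y values: 0 (1 points).
  x = 4: rhs = 8, matching y values: none (0 points).
  x = 5: rhs = 2, matching y values: none (0 points).
  x = 6: rhs = 7, matching y values: 8, 11 (2 points).
  x = 7: rhs = 10, matching y values: none (0 points).
  x = 8: rhs = 17, matching y values: 6, 13 (2 points).
  x = 9: rhs = 15, matching y values: none (0 points).
  x = 10: rhs = 10, matching y values: none (0 points).
  x = 11: rhs = 8, matching y values: none (0 points).
  x = 12: rhs = 15, matching y values: none (0 points).
  x = 13: rhs = 18, matching y values: none (0 points).
  x = 14: rhs = 4, matching y values: 2, 17 (2 points).
  x = 15: rhs = 17, matching y values: 6, 13 (2 points).
  x = 16: rhs = 6, matching y values: 5, 14 (2 points).
  x = 17: rhs = 15, matching y values: none (0 points).
  x = 18: rhs = 12, matching y values: none (0 points).
Total affine count: 11.
Full point count |E(F_19)| = 11 + 1 = 12.
Hasse bound: |12 − (19+1)| = |-8| = 8 ≤ 2√19 ≈ 8.7178 ✓.


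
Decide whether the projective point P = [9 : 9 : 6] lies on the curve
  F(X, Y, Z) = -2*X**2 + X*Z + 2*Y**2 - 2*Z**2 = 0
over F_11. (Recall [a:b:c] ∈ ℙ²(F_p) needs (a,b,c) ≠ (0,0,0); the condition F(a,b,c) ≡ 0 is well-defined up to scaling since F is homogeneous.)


F(9,9,6) ≡ 4 (mod 11); P is NOT on the curve.

Evaluate F(9, 9, 6) term-by-term (mod 11).
  -2*X**2 ↦ -2·81·1·1 = -162
  X*Z ↦ 1·9·1·6 = 54
  2*Y**2 ↦ 2·1·81·1 = 162
  -2*Z**2 ↦ -2·1·1·36 = -72
Sum: F(9, 9, 6) = (-162) + (54) + (162) + (-72) = -18.
Reducing mod 11: -18 ≡ 4 (mod 11).
Since F(a, b, c) ≡ 4 ≠ 0 (mod 11), P does NOT lie on the curve.


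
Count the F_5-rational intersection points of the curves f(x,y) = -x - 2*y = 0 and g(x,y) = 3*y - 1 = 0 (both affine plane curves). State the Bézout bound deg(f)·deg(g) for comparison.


Common zeros: {(1, 2)}; count = 1; Bézout bound = 1.

deg(f) = 1, deg(g) = 1, so Bézout bound = 1.
Scan x ∈ F_5. For each x, list the y ∈ F_5 with f(x, y) ≡ 0 and those with g(x, y) ≡ 0 (mod 5); the common zeros in that column are the intersection.
  x = 0: f ≡ 0 at y ∈ {0}; g ≡ 0 at y ∈ {2}; common: ∅.
  x = 1: f ≡ 0 at y ∈ {2}; g ≡ 0 at y ∈ {2}; common: {2}.
  x = 2: f ≡ 0 at y ∈ {4}; g ≡ 0 at y ∈ {2}; common: ∅.
  x = 3: f ≡ 0 at y ∈ {1}; g ≡ 0 at y ∈ {2}; common: ∅.
  x = 4: f ≡ 0 at y ∈ {3}; g ≡ 0 at y ∈ {2}; common: ∅.
Collecting: common zeros = {(1, 2)}, so the count is 1.
Comparison with the Bézout bound: 1 ≤ 1 = deg(f)·deg(g), as expected for curves with no common component (the bound is attained).


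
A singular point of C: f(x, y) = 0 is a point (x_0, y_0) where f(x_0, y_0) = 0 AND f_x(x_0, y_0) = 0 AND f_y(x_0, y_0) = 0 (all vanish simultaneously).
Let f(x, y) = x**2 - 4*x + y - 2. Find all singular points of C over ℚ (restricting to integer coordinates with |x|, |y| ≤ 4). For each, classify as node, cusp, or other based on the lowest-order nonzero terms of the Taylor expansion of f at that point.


No singular points in the scanned grid; C is smooth there.

Compute partial derivatives:
  f_x = 2*x - 4.
  f_y = 1.
f_y = 1 is a nonzero constant, so f_y never vanishes: no point (x, y) can satisfy f = f_x = f_y = 0. In particular no (x, y) ∈ {−4, ..., 4}² is singular; the curve is smooth.


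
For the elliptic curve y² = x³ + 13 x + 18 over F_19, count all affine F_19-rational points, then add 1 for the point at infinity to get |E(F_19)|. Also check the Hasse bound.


Affine points = {(4, 1), (4, 18), (8, 8), (8, 11), (9, 3), (9, 16), (13, 3), (13, 16), (15, 4), (15, 15), (16, 3), (16, 16), (18, 2), (18, 17)}; affine count = 14; |E(F_19)| = 15.

Discriminant check: Δ ∝ 4a³ + 27b² = 4·13³ + 27·18² = 4·2197 + 27·324 ≡ 18 (mod 19). Nonzero ⇒ E is nonsingular.
For each x ∈ F_19, compute rhs = x³ + 13·x + 18 mod 19, then count y ∈ F_19 with y² ≡ rhs.
  x = 0: rhs = 18, matching y values: none (0 points).
  x = 1: rhs = 13, matching y values: none (0 points).
  x = 2: rhs = 14, matching y values: none (0 points).
  x = 3: rhs = 8, matching y values: none (0 points).
  x = 4: rhs = 1, matching y values: 1, 18 (2 points).
  x = 5: rhs = 18, matching y values: none (0 points).
  x = 6: rhs = 8, matching y values: none (0 points).
  x = 7: rhs = 15, matching y values: none (0 points).
  x = 8: rhs = 7, matching y values: 8, 11 (2 points).
  x = 9: rhs = 9, matching y values: 3, 16 (2 points).
  x = 10: rhs = 8, matching y values: none (0 points).
  x = 11: rhs = 10, matching y values: none (0 points).
  x = 12: rhs = 2, matching y values: none (0 points).
  x = 13: rhs = 9, matching y values: 3, 16 (2 points).
  x = 14: rhs = 18, matching y values: none (0 points).
  x = 15: rhs = 16, matching y values: 4, 15 (2 points).
  x = 16: rhs = 9, matching y values: 3, 16 (2 points).
  x = 17: rhs = 3, matching y values: none (0 points).
  x = 18: rhs = 4, matching y values: 2, 17 (2 points).
Total affine count: 14.
Full point count |E(F_19)| = 14 + 1 = 15.
Hasse bound: |15 − (19+1)| = |-5| = 5 ≤ 2√19 ≈ 8.7178 ✓.


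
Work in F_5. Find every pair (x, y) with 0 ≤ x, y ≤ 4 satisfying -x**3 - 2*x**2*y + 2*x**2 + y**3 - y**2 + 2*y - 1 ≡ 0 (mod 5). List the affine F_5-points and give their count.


Affine F_5-points: {(0, 4), (1, 0), (1, 1), (3, 0), (3, 3), (4, 3), (4, 4)}; count = 7.

For each of the 25 pairs (x, y) ∈ F_5², evaluate f(x, y) mod 5. Record the zeros.
  x = 0: [0↦4, 1↦1, 2↦2, 3↦3, 4↦0]  zeros at y ∈ {4}
  x = 1: [0↦0, 1↦0, 2↦4, 3↦3, 4↦3]  zeros at y ∈ {0, 1}
  x = 2: [0↦4, 1↦3, 2↦1, 3↦4, 4↦3]  zeros at y ∈ ∅
  x = 3: [0↦0, 1↦4, 2↦2, 3↦0, 4↦4]  zeros at y ∈ {0, 3}
  x = 4: [0↦2, 1↦2, 2↦1, 3↦0, 4↦0]  zeros at y ∈ {3, 4}
Collecting zeros: affine points = {(0, 4), (1, 0), (1, 1), (3, 0), (3, 3), (4, 3), (4, 4)}.
Total count |C(F_5)_aff| = 7.


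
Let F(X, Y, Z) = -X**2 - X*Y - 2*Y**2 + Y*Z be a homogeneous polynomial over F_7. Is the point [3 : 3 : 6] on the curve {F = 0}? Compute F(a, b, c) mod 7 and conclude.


F(3,3,6) ≡ 3 (mod 7); P is NOT on the curve.

Evaluate F(3, 3, 6) term-by-term (mod 7).
  -X**2 ↦ -1·9·1·1 = -9
  -X*Y ↦ -1·3·3·1 = -9
  -2*Y**2 ↦ -2·1·9·1 = -18
  Y*Z ↦ 1·1·3·6 = 18
Sum: F(3, 3, 6) = (-9) + (-9) + (-18) + (18) = -18.
Reducing mod 7: -18 ≡ 3 (mod 7).
Since F(a, b, c) ≡ 3 ≠ 0 (mod 7), P does NOT lie on the curve.


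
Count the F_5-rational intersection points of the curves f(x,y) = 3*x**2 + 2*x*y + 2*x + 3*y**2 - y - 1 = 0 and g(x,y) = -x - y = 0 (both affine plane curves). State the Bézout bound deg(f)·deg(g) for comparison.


Common zeros: {(4, 1)}; count = 1; Bézout bound = 2.

deg(f) = 2, deg(g) = 1, so Bézout bound = 2.
Scan x ∈ F_5. For each x, list the y ∈ F_5 with f(x, y) ≡ 0 and those with g(x, y) ≡ 0 (mod 5); the common zeros in that column are the intersection.
  x = 0: f ≡ 0 at y ∈ ∅; g ≡ 0 at y ∈ {0}; common: ∅.
  x = 1: f ≡ 0 at y ∈ ∅; g ≡ 0 at y ∈ {4}; common: ∅.
  x = 2: f ≡ 0 at y ∈ {0, 4}; g ≡ 0 at y ∈ {3}; common: ∅.
  x = 3: f ≡ 0 at y ∈ {1, 4}; g ≡ 0 at y ∈ {2}; common: ∅.
  x = 4: f ≡ 0 at y ∈ {0, 1}; g ≡ 0 at y ∈ {1}; common: {1}.
Collecting: common zeros = {(4, 1)}, so the count is 1.
Comparison with the Bézout bound: 1 ≤ 2 = deg(f)·deg(g), as expected for curves with no common component (the affine F_5-count falls short of the bound because intersections may lie at infinity, over extension fields, or carry multiplicity).


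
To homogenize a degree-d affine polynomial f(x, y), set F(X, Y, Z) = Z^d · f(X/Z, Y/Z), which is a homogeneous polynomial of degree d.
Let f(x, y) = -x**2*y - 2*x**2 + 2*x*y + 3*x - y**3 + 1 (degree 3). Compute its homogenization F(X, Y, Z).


F(X, Y, Z) = -X**2*Y - 2*X**2*Z + 2*X*Y*Z + 3*X*Z**2 - Y**3 + Z**3

deg(f) = 3.
Substitute x = X/Z, y = Y/Z into f, then multiply by Z^3.
  monomial -1·x^2·y^1 ↦ -1·X^2·Y^1·Z^0.
  monomial -2·x^2·y^0 ↦ -2·X^2·Y^0·Z^1.
  monomial 2·x^1·y^1 ↦ 2·X^1·Y^1·Z^1.
  monomial 3·x^1·y^0 ↦ 3·X^1·Y^0·Z^2.
  monomial -1·x^0·y^3 ↦ -1·X^0·Y^3·Z^0.
  monomial 1·x^0·y^0 ↦ 1·X^0·Y^0·Z^3.
Collecting: F(X, Y, Z) = -X**2*Y - 2*X**2*Z + 2*X*Y*Z + 3*X*Z**2 - Y**3 + Z**3.


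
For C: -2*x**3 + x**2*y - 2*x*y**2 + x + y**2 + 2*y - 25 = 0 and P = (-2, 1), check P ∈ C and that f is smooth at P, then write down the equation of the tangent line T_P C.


Tangent line at P: -29*x + 16*y - 74 = 0.

Step 1: f(-2, 1) = 0, so P lies on C.
Step 2: partial derivatives
  f_x(x, y) = -6*x**2 + 2*x*y - 2*y**2 + 1, f_y(x, y) = x**2 - 4*x*y + 2*y + 2.
  f_x(P) = -29, f_y(P) = 16 (gradient nonzero, so P is smooth).
Step 3: tangent line at P: -29·(x − -2) + 16·(y − 1) = 0.
Expanding: -29*x + 16*y - 74 = 0.


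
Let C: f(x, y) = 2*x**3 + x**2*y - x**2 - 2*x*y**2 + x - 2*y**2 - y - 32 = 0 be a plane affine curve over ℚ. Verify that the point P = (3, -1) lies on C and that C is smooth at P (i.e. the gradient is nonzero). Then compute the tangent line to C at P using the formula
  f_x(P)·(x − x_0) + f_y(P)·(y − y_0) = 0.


Tangent line at P: 41*x + 24*y - 99 = 0.

Step 1: f(3, -1) = 0, so P lies on C.
Step 2: partial derivatives
  f_x(x, y) = 6*x**2 + 2*x*y - 2*x - 2*y**2 + 1, f_y(x, y) = x**2 - 4*x*y - 4*y - 1.
  f_x(P) = 41, f_y(P) = 24 (gradient nonzero, so P is smooth).
Step 3: tangent line at P: 41·(x − 3) + 24·(y − -1) = 0.
Expanding: 41*x + 24*y - 99 = 0.


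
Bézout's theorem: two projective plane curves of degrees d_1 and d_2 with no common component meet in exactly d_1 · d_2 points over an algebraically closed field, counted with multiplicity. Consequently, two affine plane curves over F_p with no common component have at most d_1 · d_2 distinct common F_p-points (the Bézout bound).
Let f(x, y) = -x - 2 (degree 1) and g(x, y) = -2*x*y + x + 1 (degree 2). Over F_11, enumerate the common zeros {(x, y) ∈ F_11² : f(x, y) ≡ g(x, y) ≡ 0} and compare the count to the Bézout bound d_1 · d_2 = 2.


Common zeros: {(9, 3)}; count = 1; Bézout bound = 2.

deg(f) = 1, deg(g) = 2, so Bézout bound = 2.
Scan x ∈ F_11. For each x, list the y ∈ F_11 with f(x, y) ≡ 0 and those with g(x, y) ≡ 0 (mod 11); the common zeros in that column are the intersection.
  x = 0: f ≡ 0 at y ∈ ∅; g ≡ 0 at y ∈ ∅; common: ∅.
  x = 1: f ≡ 0 at y ∈ ∅; g ≡ 0 at y ∈ {1}; common: ∅.
  x = 2: f ≡ 0 at y ∈ ∅; g ≡ 0 at y ∈ {9}; common: ∅.
  x = 3: f ≡ 0 at y ∈ ∅; g ≡ 0 at y ∈ {8}; common: ∅.
  x = 4: f ≡ 0 at y ∈ ∅; g ≡ 0 at y ∈ {2}; common: ∅.
  x = 5: f ≡ 0 at y ∈ ∅; g ≡ 0 at y ∈ {5}; common: ∅.
  x = 6: f ≡ 0 at y ∈ ∅; g ≡ 0 at y ∈ {7}; common: ∅.
  x = 7: f ≡ 0 at y ∈ ∅; g ≡ 0 at y ∈ {10}; common: ∅.
  x = 8: f ≡ 0 at y ∈ ∅; g ≡ 0 at y ∈ {4}; common: ∅.
  x = 9: f ≡ 0 at y ∈ {0, 1, 2, 3, 4, 5, 6, 7, 8, 9, 10}; g ≡ 0 at y ∈ {3}; common: {3}.
  x = 10: f ≡ 0 at y ∈ ∅; g ≡ 0 at y ∈ {0}; common: ∅.
Collecting: common zeros = {(9, 3)}, so the count is 1.
Comparison with the Bézout bound: 1 ≤ 2 = deg(f)·deg(g), as expected for curves with no common component (the affine F_11-count falls short of the bound because intersections may lie at infinity, over extension fields, or carry multiplicity).


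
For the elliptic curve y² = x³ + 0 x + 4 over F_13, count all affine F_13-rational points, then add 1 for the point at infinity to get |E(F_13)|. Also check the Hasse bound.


Affine points = {(0, 2), (0, 11), (2, 5), (2, 8), (4, 4), (4, 9), (5, 5), (5, 8), (6, 5), (6, 8), (7, 3), (7, 10), (8, 3), (8, 10), (10, 4), (10, 9), (11, 3), (11, 10), (12, 4), (12, 9)}; affine count = 20; |E(F_13)| = 21.

Discriminant check: Δ ∝ 4a³ + 27b² = 4·0³ + 27·4² = 4·0 + 27·16 ≡ 3 (mod 13). Nonzero ⇒ E is nonsingular.
For each x ∈ F_13, compute rhs = x³ + 0·x + 4 mod 13, then count y ∈ F_13 with y² ≡ rhs.
  x = 0: rhs = 4, matching y values: 2, 11 (2 points).
  x = 1: rhs = 5, matching y values: none (0 points).
  x = 2: rhs = 12, matching y values: 5, 8 (2 points).
  x = 3: rhs = 5, matching y values: none (0 points).
  x = 4: rhs = 3, matching y values: 4, 9 (2 points).
  x = 5: rhs = 12, matching y values: 5, 8 (2 points).
  x = 6: rhs = 12, matching y values: 5, 8 (2 points).
  x = 7: rhs = 9, matching y values: 3, 10 (2 points).
  x = 8: rhs = 9, matching y values: 3, 10 (2 points).
  x = 9: rhs = 5, matching y values: none (0 points).
  x = 10: rhs = 3, matching y values: 4, 9 (2 points).
  x = 11: rhs = 9, matching y values: 3, 10 (2 points).
  x = 12: rhs = 3, matching y values: 4, 9 (2 points).
Total affine count: 20.
Full point count |E(F_13)| = 20 + 1 = 21.
Hasse bound: |21 − (13+1)| = |7| = 7 ≤ 2√13 ≈ 7.2111 ✓.


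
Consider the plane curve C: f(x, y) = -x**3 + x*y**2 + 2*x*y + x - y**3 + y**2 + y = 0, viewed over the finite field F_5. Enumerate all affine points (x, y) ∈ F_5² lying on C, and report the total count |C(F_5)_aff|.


Affine F_5-points: {(0, 0), (0, 3), (1, 0), (1, 3), (1, 4), (4, 0), (4, 2), (4, 3)}; count = 8.

For each of the 25 pairs (x, y) ∈ F_5², evaluate f(x, y) mod 5. Record the zeros.
  x = 0: [0↦0, 1↦1, 2↦3, 3↦0, 4↦1]  zeros at y ∈ {0, 3}
  x = 1: [0↦0, 1↦4, 2↦1, 3↦0, 4↦0]  zeros at y ∈ {0, 3, 4}
  x = 2: [0↦4, 1↦1, 2↦3, 3↦4, 4↦3]  zeros at y ∈ ∅
  x = 3: [0↦1, 1↦1, 2↦3, 3↦1, 4↦4]  zeros at y ∈ ∅
  x = 4: [0↦0, 1↦3, 2↦0, 3↦0, 4↦2]  zeros at y ∈ {0, 2, 3}
Collecting zeros: affine points = {(0, 0), (0, 3), (1, 0), (1, 3), (1, 4), (4, 0), (4, 2), (4, 3)}.
Total count |C(F_5)_aff| = 8.


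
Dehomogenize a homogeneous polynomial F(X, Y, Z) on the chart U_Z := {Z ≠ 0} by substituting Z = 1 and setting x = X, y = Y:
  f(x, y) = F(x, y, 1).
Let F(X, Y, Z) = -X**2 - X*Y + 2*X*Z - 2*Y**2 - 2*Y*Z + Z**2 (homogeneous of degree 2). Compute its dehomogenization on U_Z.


f(x, y) = -x**2 - x*y + 2*x - 2*y**2 - 2*y + 1

On U_Z we set Z = 1. Each monomial c·X^i·Y^j·Z^k in F becomes c·x^i·y^j·1^k = c·x^i·y^j.
Substituting Z = 1: F(X, Y, 1) = -x**2 - x*y + 2*x - 2*y**2 - 2*y + 1.
Note: deg(f) ≤ deg(F) = 2; strict inequality happens when F is divisible by Z (lost terms).


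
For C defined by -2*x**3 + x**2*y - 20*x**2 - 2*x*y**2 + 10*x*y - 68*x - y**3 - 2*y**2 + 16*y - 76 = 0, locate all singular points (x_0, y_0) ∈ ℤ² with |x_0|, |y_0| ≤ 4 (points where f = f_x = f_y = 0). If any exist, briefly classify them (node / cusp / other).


Singular points: {(-3, 1)}; classification: node.

Compute partial derivatives:
  f_x = -6*x**2 + 2*x*y - 40*x - 2*y**2 + 10*y - 68.
  f_y = x**2 - 4*x*y + 10*x - 3*y**2 - 4*y + 16.
Scan x_0 ∈ {−4, ..., 4}. For each x_0, f_y(x_0, y) is a polynomial in y; find its integer roots y ∈ {−4, ..., 4}, then test f_x and f at those candidates.
  x = -4: f_y(-4, y) = -3*y**2 + 12*y - 8; no integer root y with |y| ≤ 4.
  x = -3: f_y(-3, y) = -3*y**2 + 8*y - 5; vanishes at y ∈ {1}. (-3, 1): f_x = 0, f = 0 — SINGULAR.
  x = -2: f_y(-2, y) = -3*y**2 + 4*y; vanishes at y ∈ {0}. (-2, 0): f_x = -12 ≠ 0.
  x = -1: f_y(-1, y) = 7 - 3*y**2; no integer root y with |y| ≤ 4.
  x = 0: f_y(0, y) = -3*y**2 - 4*y + 16; no integer root y with |y| ≤ 4.
  x = 1: f_y(1, y) = -3*y**2 - 8*y + 27; no integer root y with |y| ≤ 4.
  x = 2: f_y(2, y) = -3*y**2 - 12*y + 40; no integer root y with |y| ≤ 4.
  x = 3: f_y(3, y) = -3*y**2 - 16*y + 55; no integer root y with |y| ≤ 4.
  x = 4: f_y(4, y) = -3*y**2 - 20*y + 72; no integer root y with |y| ≤ 4.
Only singular point on the grid: (-3, 1).
Classify: substitute x = -3 + u, y = 1 + v and expand: f = -2*u**3 + u**2*v - u**2 - 2*u*v**2 - v**3 + v**2.
No constant or linear terms (consistent with a singular point). Quadratic part: -u**2 + v**2. Cubic part: -2*u**3 + u**2*v - 2*u*v**2 - v**3.
The quadratic part v**2 - u**2 = (v − u)(v + u) splits into two distinct linear factors, so there are two distinct tangent lines y − 1 = ±(x − -3) — this is a node (ordinary double point).
Classification: node.


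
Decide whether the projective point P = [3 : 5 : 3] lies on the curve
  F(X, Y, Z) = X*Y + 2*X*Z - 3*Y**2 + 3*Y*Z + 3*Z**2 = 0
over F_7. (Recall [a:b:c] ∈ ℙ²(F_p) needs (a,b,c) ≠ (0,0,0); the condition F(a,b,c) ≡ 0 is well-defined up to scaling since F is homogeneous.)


F(3,5,3) ≡ 2 (mod 7); P is NOT on the curve.

Evaluate F(3, 5, 3) term-by-term (mod 7).
  X*Y ↦ 1·3·5·1 = 15
  2*X*Z ↦ 2·3·1·3 = 18
  -3*Y**2 ↦ -3·1·25·1 = -75
  3*Y*Z ↦ 3·1·5·3 = 45
  3*Z**2 ↦ 3·1·1·9 = 27
Sum: F(3, 5, 3) = (15) + (18) + (-75) + (45) + (27) = 30.
Reducing mod 7: 30 ≡ 2 (mod 7).
Since F(a, b, c) ≡ 2 ≠ 0 (mod 7), P does NOT lie on the curve.


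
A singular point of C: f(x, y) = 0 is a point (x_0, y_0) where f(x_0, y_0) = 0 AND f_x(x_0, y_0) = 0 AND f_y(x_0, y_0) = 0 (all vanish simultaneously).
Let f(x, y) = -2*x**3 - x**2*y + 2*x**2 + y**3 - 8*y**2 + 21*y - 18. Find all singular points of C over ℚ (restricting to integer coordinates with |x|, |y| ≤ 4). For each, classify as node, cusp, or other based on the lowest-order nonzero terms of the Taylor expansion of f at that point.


Singular points: {(0, 3)}; classification: node.

Compute partial derivatives:
  f_x = -6*x**2 - 2*x*y + 4*x.
  f_y = -x**2 + 3*y**2 - 16*y + 21.
Scan x_0 ∈ {−4, ..., 4}. For each x_0, f_y(x_0, y) is a polynomial in y; find its integer roots y ∈ {−4, ..., 4}, then test f_x and f at those candidates.
  x = -4: f_y(-4, y) = 3*y**2 - 16*y + 5; no integer root y with |y| ≤ 4.
  x = -3: f_y(-3, y) = 3*y**2 - 16*y + 12; no integer root y with |y| ≤ 4.
  x = -2: f_y(-2, y) = 3*y**2 - 16*y + 17; no integer root y with |y| ≤ 4.
  x = -1: f_y(-1, y) = 3*y**2 - 16*y + 20; vanishes at y ∈ {2}. (-1, 2): f_x = -6 ≠ 0.
  x = 0: f_y(0, y) = 3*y**2 - 16*y + 21; vanishes at y ∈ {3}. (0, 3): f_x = 0, f = 0 — SINGULAR.
  x = 1: f_y(1, y) = 3*y**2 - 16*y + 20; vanishes at y ∈ {2}. (1, 2): f_x = -6 ≠ 0.
  x = 2: f_y(2, y) = 3*y**2 - 16*y + 17; no integer root y with |y| ≤ 4.
  x = 3: f_y(3, y) = 3*y**2 - 16*y + 12; no integer root y with |y| ≤ 4.
  x = 4: f_y(4, y) = 3*y**2 - 16*y + 5; no integer root y with |y| ≤ 4.
Only singular point on the grid: (0, 3).
Classify: substitute x = 0 + u, y = 3 + v and expand: f = -2*u**3 - u**2*v - u**2 + v**3 + v**2.
No constant or linear terms (consistent with a singular point). Quadratic part: -u**2 + v**2. Cubic part: -2*u**3 - u**2*v + v**3.
The quadratic part v**2 - u**2 = (v − u)(v + u) splits into two distinct linear factors, so there are two distinct tangent lines y − 3 = ±(x − 0) — this is a node (ordinary double point).
Classification: node.


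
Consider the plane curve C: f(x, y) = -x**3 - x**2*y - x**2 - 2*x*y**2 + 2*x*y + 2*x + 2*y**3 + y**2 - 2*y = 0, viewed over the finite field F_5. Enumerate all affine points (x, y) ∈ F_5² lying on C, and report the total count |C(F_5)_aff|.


Affine F_5-points: {(0, 0), (1, 0), (1, 1), (1, 2), (3, 0)}; count = 5.

For each of the 25 pairs (x, y) ∈ F_5², evaluate f(x, y) mod 5. Record the zeros.
  x = 0: [0↦0, 1↦1, 2↦1, 3↦2, 4↦1]  zeros at y ∈ {0}
  x = 1: [0↦0, 1↦0, 2↦0, 3↦2, 4↦3]  zeros at y ∈ {0, 1, 2}
  x = 2: [0↦2, 1↦4, 2↦2, 3↦3, 4↦4]  zeros at y ∈ ∅
  x = 3: [0↦0, 1↦2, 2↦1, 3↦4, 4↦3]  zeros at y ∈ {0}
  x = 4: [0↦3, 1↦3, 2↦1, 3↦4, 4↦4]  zeros at y ∈ ∅
Collecting zeros: affine points = {(0, 0), (1, 0), (1, 1), (1, 2), (3, 0)}.
Total count |C(F_5)_aff| = 5.


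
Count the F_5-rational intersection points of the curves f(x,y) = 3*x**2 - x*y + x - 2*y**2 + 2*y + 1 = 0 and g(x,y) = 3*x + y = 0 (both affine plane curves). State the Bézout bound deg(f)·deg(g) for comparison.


Common zeros: ∅; count = 0; Bézout bound = 2.

deg(f) = 2, deg(g) = 1, so Bézout bound = 2.
Scan x ∈ F_5. For each x, list the y ∈ F_5 with f(x, y) ≡ 0 and those with g(x, y) ≡ 0 (mod 5); the common zeros in that column are the intersection.
  x = 0: f ≡ 0 at y ∈ ∅; g ≡ 0 at y ∈ {0}; common: ∅.
  x = 1: f ≡ 0 at y ∈ {0, 3}; g ≡ 0 at y ∈ {2}; common: ∅.
  x = 2: f ≡ 0 at y ∈ {0}; g ≡ 0 at y ∈ {4}; common: ∅.
  x = 3: f ≡ 0 at y ∈ {3, 4}; g ≡ 0 at y ∈ {1}; common: ∅.
  x = 4: f ≡ 0 at y ∈ ∅; g ≡ 0 at y ∈ {3}; common: ∅.
Collecting: common zeros = ∅, so the count is 0.
Comparison with the Bézout bound: 0 ≤ 2 = deg(f)·deg(g), as expected for curves with no common component (the affine F_5-count falls short of the bound because intersections may lie at infinity, over extension fields, or carry multiplicity).
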